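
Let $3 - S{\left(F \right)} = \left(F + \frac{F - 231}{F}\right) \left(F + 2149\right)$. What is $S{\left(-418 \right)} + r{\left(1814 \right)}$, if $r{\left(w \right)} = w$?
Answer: $\frac{27462121}{38} \approx 7.2269 \cdot 10^{5}$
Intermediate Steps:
$S{\left(F \right)} = 3 - \left(2149 + F\right) \left(F + \frac{-231 + F}{F}\right)$ ($S{\left(F \right)} = 3 - \left(F + \frac{F - 231}{F}\right) \left(F + 2149\right) = 3 - \left(F + \frac{F - 231}{F}\right) \left(2149 + F\right) = 3 - \left(F + \frac{-231 + F}{F}\right) \left(2149 + F\right) = 3 - \left(2149 + F\right) \left(F + \frac{-231 + F}{F}\right)$)
$S{\left(-418 \right)} + r{\left(1814 \right)} = \left(-1915 - \left(-418\right)^{2} - -898700 + \frac{496419}{-418}\right) + 1814 = \left(-1915 - 174724 + 898700 + 496419 \left(- \frac{1}{418}\right)\right) + 1814 = \left(-1915 - 174724 + 898700 - \frac{45129}{38}\right) + 1814 = \frac{27393189}{38} + 1814 = \frac{27462121}{38}$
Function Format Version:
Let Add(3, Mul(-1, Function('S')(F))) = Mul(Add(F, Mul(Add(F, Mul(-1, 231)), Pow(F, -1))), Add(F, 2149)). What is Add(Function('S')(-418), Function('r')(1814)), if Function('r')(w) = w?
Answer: Rational(27462121, 38) ≈ 7.2269e+5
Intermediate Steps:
Function('S')(F) = Add(3, Mul(-1, Add(2149, F), Add(F, Mul(Pow(F, -1), Add(-231, F))))) (Function('S')(F) = Add(3, Mul(-1, Mul(Add(F, Mul(Add(F, Mul(-1, 231)), Pow(F, -1))), Add(F, 2149)))) = Add(3, Mul(-1, Mul(Add(F, Mul(Add(F, -231), Pow(F, -1))), Add(2149, F)))) = Add(3, Mul(-1, Mul(Add(F, Mul(Add(-231, F), Pow(F, -1))), Add(2149, F)))) = Add(3, Mul(-1, Mul(Add(F, Mul(Pow(F, -1), Add(-231, F))), Add(2149, F)))) = Add(3, Mul(-1, Mul(Add(2149, F), Add(F, Mul(Pow(F, -1), Add(-231, F)))))) = Add(3, Mul(-1, Add(2149, F), Add(F, Mul(Pow(F, -1), Add(-231, F))))))
Add(Function('S')(-418), Function('r')(1814)) = Add(Add(-1915, Mul(-1, Pow(-418, 2)), Mul(-2150, -418), Mul(496419, Pow(-418, -1))), 1814) = Add(Add(-1915, Mul(-1, 174724), 898700, Mul(496419, Rational(-1, 418))), 1814) = Add(Add(-1915, -174724, 898700, Rational(-45129, 38)), 1814) = Add(Rational(27393189, 38), 1814) = Rational(27462121, 38)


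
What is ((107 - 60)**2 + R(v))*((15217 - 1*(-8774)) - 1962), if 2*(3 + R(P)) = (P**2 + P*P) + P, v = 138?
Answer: 469636251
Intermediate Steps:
R(P) = -3 + P**2 + P/2 (R(P) = -3 + ((P**2 + P*P) + P)/2 = -3 + ((P**2 + P**2) + P)/2 = -3 + (2*P**2 + P)/2 = -3 + (P + 2*P**2)/2 = -3 + (P**2 + P/2) = -3 + P**2 + P/2)
((107 - 60)**2 + R(v))*((15217 - 1*(-8774)) - 1962) = ((107 - 60)**2 + (-3 + 138**2 + (1/2)*138))*((15217 - 1*(-8774)) - 1962) = (47**2 + (-3 + 19044 + 69))*((15217 + 8774) - 1962) = (2209 + 19110)*(23991 - 1962) = 21319*22029 = 469636251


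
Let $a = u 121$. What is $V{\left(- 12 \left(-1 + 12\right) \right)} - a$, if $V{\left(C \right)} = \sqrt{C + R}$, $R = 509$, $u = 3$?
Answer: $-363 + \sqrt{377} \approx -343.58$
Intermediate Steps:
$a = 363$ ($a = 3 \cdot 121 = 363$)
$V{\left(C \right)} = \sqrt{509 + C}$ ($V{\left(C \right)} = \sqrt{C + 509} = \sqrt{509 + C}$)
$V{\left(- 12 \left(-1 + 12\right) \right)} - a = \sqrt{509 - 12 \left(-1 + 12\right)} - 363 = \sqrt{509 - 132} - 363 = \sqrt{377} - 363 = -363 + \sqrt{377}$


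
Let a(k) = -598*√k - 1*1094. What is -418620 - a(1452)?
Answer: -417526 + 13156*√3 ≈ -3.9474e+5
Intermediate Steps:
a(k) = -1094 - 598*√k (a(k) = -598*√k - 1094 = -1094 - 598*√k)
-418620 - a(1452) = -418620 - (-1094 - 13156*√3) = -418620 + (1094 + 13156*√3) = -417526 + 13156*√3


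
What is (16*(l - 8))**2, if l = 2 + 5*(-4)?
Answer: 173056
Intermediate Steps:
l = -18 (l = 2 - 20 = -18)
(16*(l - 8))**2 = (16*(-18 - 8))**2 = (16*(-26))**2 = (-416)**2 = 173056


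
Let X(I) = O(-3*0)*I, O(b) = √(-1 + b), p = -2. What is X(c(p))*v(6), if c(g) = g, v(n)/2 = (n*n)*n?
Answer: -864*I ≈ -864.0*I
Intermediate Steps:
v(n) = 2*n³ (v(n) = 2*((n*n)*n) = 2*(n²*n) = 2*n³)
X(I) = I*I (X(I) = √(-1 - 3*0)*I = √(-1 + 0)*I = √(-1)*I = I*I)
X(c(p))*v(6) = (I*(-2))*(2*6³) = (-2*I)*(2*216) = -2*I*432 = -864*I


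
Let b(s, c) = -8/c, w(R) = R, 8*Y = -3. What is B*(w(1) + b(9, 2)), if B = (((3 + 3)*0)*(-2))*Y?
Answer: 0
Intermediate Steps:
Y = -3/8 (Y = (1/8)*(-3) = -3/8 ≈ -0.37500)
B = 0 (B = (((3 + 3)*0)*(-2))*(-3/8) = ((6*0)*(-2))*(-3/8) = (0*(-2))*(-3/8) = 0*(-3/8) = 0)
B*(w(1) + b(9, 2)) = 0*(1 - 8/2) = 0*(1 - 8*1/2) = 0*(1 - 4) = 0*(-3) = 0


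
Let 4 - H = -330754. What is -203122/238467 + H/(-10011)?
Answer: -8989813592/265254793 ≈ -33.891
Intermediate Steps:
H = 330758 (H = 4 - 1*(-330754) = 4 + 330754 = 330758)
-203122/238467 + H/(-10011) = -203122/238467 + 330758/(-10011) = -203122*1/238467 + 330758*(-1/10011) = -203122/238467 - 330758/10011 = -8989813592/265254793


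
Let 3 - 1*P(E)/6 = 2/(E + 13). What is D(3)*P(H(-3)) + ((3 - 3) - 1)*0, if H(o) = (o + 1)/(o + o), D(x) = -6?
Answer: -513/5 ≈ -102.60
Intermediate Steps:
H(o) = (1 + o)/(2*o) (H(o) = (1 + o)/((2*o)) = (1 + o)*(1/(2*o)) = (1 + o)/(2*o))
P(E) = 18 - 12/(13 + E) (P(E) = 18 - 12/(E + 13) = 18 - 12/(13 + E))
D(3)*P(H(-3)) + ((3 - 3) - 1)*0 = -36*(37 + 3*((1/2)*(1 - 3)/(-3)))/(13 + (1/2)*(1 - 3)/(-3)) + ((3 - 3) - 1)*0 = -36*(37 + 3*((1/2)*(-1/3)*(-2)))/(13 + (1/2)*(-1/3)*(-2)) + (0 - 1)*0 = -36*(37 + 3*(1/3))/(13 + 1/3) - 1*0 = -36*(37 + 1)/40/3 + 0 = -36*3*38/40 + 0 = -6*171/10 + 0 = -513/5 + 0 = -513/5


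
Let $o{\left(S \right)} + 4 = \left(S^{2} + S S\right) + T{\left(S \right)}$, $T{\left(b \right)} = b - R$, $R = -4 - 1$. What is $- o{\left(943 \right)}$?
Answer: $-1779442$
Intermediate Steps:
$R = -5$
$T{\left(b \right)} = 5 + b$ ($T{\left(b \right)} = b - -5 = b + 5 = 5 + b$)
$o{\left(S \right)} = 1 + S + 2 S^{2}$ ($o{\left(S \right)} = -4 + \left(\left(S^{2} + S S\right) + \left(5 + S\right)\right) = -4 + \left(\left(S^{2} + S^{2}\right) + \left(5 + S\right)\right) = -4 + \left(2 S^{2} + \left(5 + S\right)\right) = -4 + \left(5 + S + 2 S^{2}\right) = 1 + S + 2 S^{2}$)
$- o{\left(943 \right)} = - (1 + 943 + 2 \cdot 943^{2}) = - (1 + 943 + 2 \cdot 889249) = - (1 + 943 + 1778498) = \left(-1\right) 1779442 = -1779442$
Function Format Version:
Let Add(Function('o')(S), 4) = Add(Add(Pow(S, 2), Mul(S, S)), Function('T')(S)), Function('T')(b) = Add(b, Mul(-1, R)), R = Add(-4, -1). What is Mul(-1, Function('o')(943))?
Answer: -1779442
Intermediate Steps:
R = -5
Function('T')(b) = Add(5, b) (Function('T')(b) = Add(b, Mul(-1, -5)) = Add(b, 5) = Add(5, b))
Function('o')(S) = Add(1, S, Mul(2, Pow(S, 2))) (Function('o')(S) = Add(-4, Add(Add(Pow(S, 2), Mul(S, S)), Add(5, S))) = Add(-4, Add(Add(Pow(S, 2), Pow(S, 2)), Add(5, S))) = Add(-4, Add(Mul(2, Pow(S, 2)), Add(5, S))) = Add(-4, Add(5, S, Mul(2, Pow(S, 2)))) = Add(1, S, Mul(2, Pow(S, 2))))
Mul(-1, Function('o')(943)) = Mul(-1, Add(1, 943, Mul(2, Pow(943, 2)))) = Mul(-1, Add(1, 943, Mul(2, 889249))) = Mul(-1, Add(1, 943, 1778498)) = Mul(-1, 1779442) = -1779442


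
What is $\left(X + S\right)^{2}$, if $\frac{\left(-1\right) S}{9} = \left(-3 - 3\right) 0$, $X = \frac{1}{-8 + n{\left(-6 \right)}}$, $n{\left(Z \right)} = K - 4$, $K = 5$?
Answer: $\frac{1}{49} \approx 0.020408$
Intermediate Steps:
$n{\left(Z \right)} = 1$ ($n{\left(Z \right)} = 5 - 4 = 1$)
$X = - \frac{1}{7}$ ($X = \frac{1}{-8 + 1} = \frac{1}{-7} = - \frac{1}{7} \approx -0.14286$)
$S = 0$ ($S = - 9 \left(-3 - 3\right) 0 = - 9 \left(\left(-6\right) 0\right) = \left(-9\right) 0 = 0$)
$\left(X + S\right)^{2} = \left(- \frac{1}{7} + 0\right)^{2} = \left(- \frac{1}{7}\right)^{2} = \frac{1}{49}$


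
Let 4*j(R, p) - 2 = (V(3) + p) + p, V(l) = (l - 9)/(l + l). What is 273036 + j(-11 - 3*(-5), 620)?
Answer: 1093385/4 ≈ 2.7335e+5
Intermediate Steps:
V(l) = (-9 + l)/(2*l) (V(l) = (-9 + l)/((2*l)) = (-9 + l)*(1/(2*l)) = (-9 + l)/(2*l))
j(R, p) = 1/4 + p/2 (j(R, p) = 1/2 + (((1/2)*(-9 + 3)/3 + p) + p)/4 = 1/2 + (((1/2)*(1/3)*(-6) + p) + p)/4 = 1/2 + ((-1 + p) + p)/4 = 1/2 + (-1 + 2*p)/4 = 1/2 + (-1/4 + p/2) = 1/4 + p/2)
273036 + j(-11 - 3*(-5), 620) = 273036 + (1/4 + (1/2)*620) = 273036 + (1/4 + 310) = 273036 + 1241/4 = 1093385/4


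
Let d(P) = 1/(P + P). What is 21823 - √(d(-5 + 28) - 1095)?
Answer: 21823 - I*√2316974/46 ≈ 21823.0 - 33.09*I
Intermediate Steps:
d(P) = 1/(2*P)
21823 - √(d(-5 + 28) - 1095) = 21823 - √(1/(2*(-5 + 28)) - 1095) = 21823 - √((½)/23 - 1095) = 21823 - √((½)*(1/23) - 1095) = 21823 - √(1/46 - 1095) = 21823 - √(-50369/46) = 21823 - I*√2316974/46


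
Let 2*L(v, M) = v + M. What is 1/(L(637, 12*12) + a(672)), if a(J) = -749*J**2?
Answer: -2/676472051 ≈ -2.9565e-9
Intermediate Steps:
L(v, M) = M/2 + v/2 (L(v, M) = (v + M)/2 = (M + v)/2 = M/2 + v/2)
1/(L(637, 12*12) + a(672)) = 1/(((12*12)/2 + (1/2)*637) - 749*672**2) = 1/(((1/2)*144 + 637/2) - 749*451584) = 1/((72 + 637/2) - 338236416) = 1/(781/2 - 338236416) = 1/(-676472051/2) = -2/676472051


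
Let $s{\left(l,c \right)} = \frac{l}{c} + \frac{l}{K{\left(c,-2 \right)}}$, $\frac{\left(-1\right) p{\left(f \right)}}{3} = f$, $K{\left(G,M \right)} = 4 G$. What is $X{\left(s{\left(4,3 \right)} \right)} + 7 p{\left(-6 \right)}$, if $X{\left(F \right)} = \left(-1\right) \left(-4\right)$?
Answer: $130$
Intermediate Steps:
$p{\left(f \right)} = - 3 f$
$s{\left(l,c \right)} = \frac{5 l}{4 c}$ ($s{\left(l,c \right)} = \frac{l}{c} + \frac{l}{4 c} = \frac{5 l}{4 c}$)
$X{\left(F \right)} = 4$
$X{\left(s{\left(4,3 \right)} \right)} + 7 p{\left(-6 \right)} = 4 + 7 \left(\left(-3\right) \left(-6\right)\right) = 4 + 7 \cdot 18 = 4 + 126 = 130$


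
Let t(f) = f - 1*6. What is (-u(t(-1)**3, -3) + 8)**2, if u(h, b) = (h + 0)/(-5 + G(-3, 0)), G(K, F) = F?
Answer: 91809/25 ≈ 3672.4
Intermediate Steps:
t(f) = -6 + f (t(f) = f - 6 = -6 + f)
u(h, b) = -h/5 (u(h, b) = (h + 0)/(-5 + 0) = h/(-5) = h*(-1/5) = -h/5)
(-u(t(-1)**3, -3) + 8)**2 = (-(-1)*(-6 - 1)**3/5 + 8)**2 = (-(-1)*(-7)**3/5 + 8)**2 = (-(-1)*(-343)/5 + 8)**2 = (-1*343/5 + 8)**2 = (-343/5 + 8)**2 = (-303/5)**2 = 91809/25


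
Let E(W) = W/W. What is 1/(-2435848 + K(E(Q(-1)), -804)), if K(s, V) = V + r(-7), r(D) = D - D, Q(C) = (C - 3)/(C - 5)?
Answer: -1/2436652 ≈ -4.1040e-7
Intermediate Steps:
Q(C) = (-3 + C)/(-5 + C)
r(D) = 0
E(W) = 1
K(s, V) = V (K(s, V) = V + 0 = V)
1/(-2435848 + K(E(Q(-1)), -804)) = 1/(-2435848 - 804) = 1/(-2436652) = -1/2436652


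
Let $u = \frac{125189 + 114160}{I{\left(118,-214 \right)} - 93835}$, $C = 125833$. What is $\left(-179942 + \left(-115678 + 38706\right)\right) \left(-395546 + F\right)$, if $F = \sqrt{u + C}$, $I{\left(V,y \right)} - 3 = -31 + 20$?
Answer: $101621305044 - \frac{85638 \sqrt{123125215733490}}{10427} \approx 1.0153 \cdot 10^{11}$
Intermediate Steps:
$I{\left(V,y \right)} = -8$ ($I{\left(V,y \right)} = 3 + \left(-31 + 20\right) = 3 - 11 = -8$)
$u = - \frac{79783}{31281}$ ($u = \frac{125189 + 114160}{-8 - 93835} = \frac{239349}{-93843} = 239349 \left(- \frac{1}{93843}\right) = - \frac{79783}{31281} \approx -2.5505$)
$F = \frac{\sqrt{123125215733490}}{31281}$ ($F = \sqrt{- \frac{79783}{31281} + 125833} = \sqrt{\frac{3936102290}{31281}} = \frac{\sqrt{123125215733490}}{31281} \approx 354.73$)
$\left(-179942 + \left(-115678 + 38706\right)\right) \left(-395546 + F\right) = \left(-179942 + \left(-115678 + 38706\right)\right) \left(-395546 + \frac{\sqrt{123125215733490}}{31281}\right) = \left(-179942 - 76972\right) \left(-395546 + \frac{\sqrt{123125215733490}}{31281}\right) = - 256914 \left(-395546 + \frac{\sqrt{123125215733490}}{31281}\right) = 101621305044 - \frac{85638 \sqrt{123125215733490}}{10427}$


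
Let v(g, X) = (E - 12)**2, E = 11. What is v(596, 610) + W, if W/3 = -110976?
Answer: -332927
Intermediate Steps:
W = -332928 (W = 3*(-110976) = -332928)
v(g, X) = 1 (v(g, X) = (11 - 12)**2 = (-1)**2 = 1)
v(596, 610) + W = 1 - 332928 = -332927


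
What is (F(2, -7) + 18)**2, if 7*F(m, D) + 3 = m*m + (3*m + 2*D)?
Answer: 289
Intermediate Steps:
F(m, D) = -3/7 + m**2/7 + 2*D/7 + 3*m/7 (F(m, D) = -3/7 + (m*m + (3*m + 2*D))/7 = -3/7 + (m**2 + (2*D + 3*m))/7 = -3/7 + (m**2 + 2*D + 3*m)/7 = -3/7 + (m**2/7 + 2*D/7 + 3*m/7) = -3/7 + m**2/7 + 2*D/7 + 3*m/7)
(F(2, -7) + 18)**2 = ((-3/7 + (1/7)*2**2 + (2/7)*(-7) + (3/7)*2) + 18)**2 = ((-3/7 + (1/7)*4 - 2 + 6/7) + 18)**2 = ((-3/7 + 4/7 - 2 + 6/7) + 18)**2 = (-1 + 18)**2 = 17**2 = 289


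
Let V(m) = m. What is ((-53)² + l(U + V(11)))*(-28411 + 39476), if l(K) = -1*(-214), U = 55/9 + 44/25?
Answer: 33449495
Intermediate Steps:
U = 1771/225 (U = 55*(⅑) + 44*(1/25) = 55/9 + 44/25 = 1771/225 ≈ 7.8711)
l(K) = 214
((-53)² + l(U + V(11)))*(-28411 + 39476) = ((-53)² + 214)*(-28411 + 39476) = (2809 + 214)*11065 = 3023*11065 = 33449495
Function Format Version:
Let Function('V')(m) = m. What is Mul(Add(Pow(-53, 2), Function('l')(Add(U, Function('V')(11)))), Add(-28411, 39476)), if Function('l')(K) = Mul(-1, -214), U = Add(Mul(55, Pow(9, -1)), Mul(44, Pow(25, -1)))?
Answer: 33449495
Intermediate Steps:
U = Rational(1771, 225) (U = Add(Mul(55, Rational(1, 9)), Mul(44, Rational(1, 25))) = Add(Rational(55, 9), Rational(44, 25)) = Rational(1771, 225) ≈ 7.8711)
Function('l')(K) = 214
Mul(Add(Pow(-53, 2), Function('l')(Add(U, Function('V')(11)))), Add(-28411, 39476)) = Mul(Add(Pow(-53, 2), 214), Add(-28411, 39476)) = Mul(Add(2809, 214), 11065) = Mul(3023, 11065) = 33449495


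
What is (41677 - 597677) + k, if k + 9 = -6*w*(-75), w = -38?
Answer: -573109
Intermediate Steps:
k = -17109 (k = -9 - 6*(-38)*(-75) = -9 + 228*(-75) = -9 - 17100 = -17109)
(41677 - 597677) + k = (41677 - 597677) - 17109 = -556000 - 17109 = -573109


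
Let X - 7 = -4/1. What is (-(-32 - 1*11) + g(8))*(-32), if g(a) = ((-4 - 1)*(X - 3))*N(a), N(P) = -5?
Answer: -1376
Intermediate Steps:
X = 3 (X = 7 - 4/1 = 7 - 4*1 = 7 - 4 = 3)
g(a) = 0 (g(a) = ((-4 - 1)*(3 - 3))*(-5) = -5*0*(-5) = 0*(-5) = 0)
(-(-32 - 1*11) + g(8))*(-32) = (-(-32 - 1*11) + 0)*(-32) = (-(-32 - 11) + 0)*(-32) = (-1*(-43) + 0)*(-32) = (43 + 0)*(-32) = 43*(-32) = -1376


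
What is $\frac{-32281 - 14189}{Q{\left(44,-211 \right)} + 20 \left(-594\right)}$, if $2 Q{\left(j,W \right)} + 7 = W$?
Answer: $\frac{46470}{11989} \approx 3.8761$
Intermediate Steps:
$Q{\left(j,W \right)} = - \frac{7}{2} + \frac{W}{2}$
$\frac{-32281 - 14189}{Q{\left(44,-211 \right)} + 20 \left(-594\right)} = \frac{-32281 - 14189}{\left(- \frac{7}{2} + \frac{1}{2} \left(-211\right)\right) + 20 \left(-594\right)} = \frac{-32281 + \left(-23232 + 9043\right)}{\left(- \frac{7}{2} - \frac{211}{2}\right) - 11880} = \frac{-32281 - 14189}{-109 - 11880} = - \frac{46470}{-11989} = \left(-46470\right) \left(- \frac{1}{11989}\right) = \frac{46470}{11989}$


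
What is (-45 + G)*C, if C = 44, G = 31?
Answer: -616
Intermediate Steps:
(-45 + G)*C = (-45 + 31)*44 = -14*44 = -616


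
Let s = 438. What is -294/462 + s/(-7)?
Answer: -4867/77 ≈ -63.208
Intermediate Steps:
-294/462 + s/(-7) = -294/462 + 438/(-7) = -294*1/462 + 438*(-⅐) = -7/11 - 438/7 = -4867/77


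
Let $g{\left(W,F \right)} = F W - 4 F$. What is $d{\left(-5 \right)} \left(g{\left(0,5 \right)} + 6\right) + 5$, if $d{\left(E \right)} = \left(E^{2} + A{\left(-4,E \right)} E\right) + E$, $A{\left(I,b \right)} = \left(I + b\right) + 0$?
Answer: $-905$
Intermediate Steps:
$g{\left(W,F \right)} = - 4 F + F W$
$A{\left(I,b \right)} = I + b$
$d{\left(E \right)} = E + E^{2} + E \left(-4 + E\right)$ ($d{\left(E \right)} = \left(E^{2} + \left(-4 + E\right) E\right) + E = \left(E^{2} + E \left(-4 + E\right)\right) + E = E + E^{2} + E \left(-4 + E\right)$)
$d{\left(-5 \right)} \left(g{\left(0,5 \right)} + 6\right) + 5 = - 5 \left(-3 + 2 \left(-5\right)\right) \left(5 \left(-4 + 0\right) + 6\right) + 5 = - 5 \left(-3 - 10\right) \left(5 \left(-4\right) + 6\right) + 5 = \left(-5\right) \left(-13\right) \left(-20 + 6\right) + 5 = 65 \left(-14\right) + 5 = -910 + 5 = -905$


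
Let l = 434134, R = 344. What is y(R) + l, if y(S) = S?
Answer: 434478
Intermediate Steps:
y(R) + l = 344 + 434134 = 434478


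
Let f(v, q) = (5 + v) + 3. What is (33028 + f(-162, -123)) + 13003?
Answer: 45877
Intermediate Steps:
f(v, q) = 8 + v
(33028 + f(-162, -123)) + 13003 = (33028 + (8 - 162)) + 13003 = (33028 - 154) + 13003 = 32874 + 13003 = 45877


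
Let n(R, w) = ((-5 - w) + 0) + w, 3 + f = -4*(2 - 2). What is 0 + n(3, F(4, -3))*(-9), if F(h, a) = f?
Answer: 45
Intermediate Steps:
f = -3 (f = -3 - 4*(2 - 2) = -3 - 4*0 = -3 + 0 = -3)
F(h, a) = -3
n(R, w) = -5 (n(R, w) = (-5 - w) + w = -5)
0 + n(3, F(4, -3))*(-9) = 0 - 5*(-9) = 0 + 45 = 45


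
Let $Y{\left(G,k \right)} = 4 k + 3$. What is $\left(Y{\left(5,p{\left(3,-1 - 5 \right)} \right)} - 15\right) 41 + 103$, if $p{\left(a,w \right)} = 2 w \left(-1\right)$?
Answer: $1579$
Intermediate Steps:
$p{\left(a,w \right)} = - 2 w$
$Y{\left(G,k \right)} = 3 + 4 k$
$\left(Y{\left(5,p{\left(3,-1 - 5 \right)} \right)} - 15\right) 41 + 103 = \left(\left(3 + 4 \left(- 2 \left(-1 - 5\right)\right)\right) - 15\right) 41 + 103 = \left(\left(3 + 4 \left(\left(-2\right) \left(-6\right)\right)\right) - 15\right) 41 + 103 = \left(\left(3 + 4 \cdot 12\right) - 15\right) 41 + 103 = \left(\left(3 + 48\right) - 15\right) 41 + 103 = \left(51 - 15\right) 41 + 103 = 36 \cdot 41 + 103 = 1476 + 103 = 1579$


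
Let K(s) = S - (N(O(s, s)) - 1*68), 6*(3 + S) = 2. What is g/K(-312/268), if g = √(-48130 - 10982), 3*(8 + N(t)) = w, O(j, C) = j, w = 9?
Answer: 18*I*√1642/211 ≈ 3.4568*I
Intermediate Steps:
N(t) = -5 (N(t) = -8 + (⅓)*9 = -8 + 3 = -5)
S = -8/3 (S = -3 + (⅙)*2 = -3 + ⅓ = -8/3 ≈ -2.6667)
K(s) = 211/3 (K(s) = -8/3 - (-5 - 1*68) = -8/3 - (-5 - 68) = -8/3 - 1*(-73) = -8/3 + 73 = 211/3)
g = 6*I*√1642 (g = √(-59112) = 6*I*√1642 ≈ 243.13*I)
g/K(-312/268) = (6*I*√1642)/(211/3) = (6*I*√1642)*(3/211) = 18*I*√1642/211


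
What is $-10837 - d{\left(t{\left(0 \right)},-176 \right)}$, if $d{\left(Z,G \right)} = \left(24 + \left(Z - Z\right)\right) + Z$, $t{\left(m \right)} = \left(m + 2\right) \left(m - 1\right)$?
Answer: $-10859$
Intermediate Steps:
$t{\left(m \right)} = \left(-1 + m\right) \left(2 + m\right)$ ($t{\left(m \right)} = \left(2 + m\right) \left(-1 + m\right) = \left(-1 + m\right) \left(2 + m\right)$)
$d{\left(Z,G \right)} = 24 + Z$ ($d{\left(Z,G \right)} = \left(24 + 0\right) + Z = 24 + Z$)
$-10837 - d{\left(t{\left(0 \right)},-176 \right)} = -10837 - \left(24 + \left(-2 + 0 + 0^{2}\right)\right) = -10837 - \left(24 + \left(-2 + 0 + 0\right)\right) = -10837 - \left(24 - 2\right) = -10837 - 22 = -10859$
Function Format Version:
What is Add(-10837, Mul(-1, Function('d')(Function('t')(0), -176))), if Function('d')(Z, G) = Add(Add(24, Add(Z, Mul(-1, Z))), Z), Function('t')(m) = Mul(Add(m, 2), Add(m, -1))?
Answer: -10859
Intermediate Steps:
Function('t')(m) = Mul(Add(-1, m), Add(2, m)) (Function('t')(m) = Mul(Add(2, m), Add(-1, m)) = Mul(Add(-1, m), Add(2, m)))
Function('d')(Z, G) = Add(24, Z) (Function('d')(Z, G) = Add(Add(24, 0), Z) = Add(24, Z))
Add(-10837, Mul(-1, Function('d')(Function('t')(0), -176))) = Add(-10837, Mul(-1, Add(24, Add(-2, 0, Pow(0, 2))))) = Add(-10837, Mul(-1, Add(24, Add(-2, 0, 0)))) = Add(-10837, Mul(-1, Add(24, -2))) = Add(-10837, Mul(-1, 22)) = Add(-10837, -22) = -10859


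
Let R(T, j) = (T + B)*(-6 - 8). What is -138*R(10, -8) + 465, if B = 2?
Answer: 23649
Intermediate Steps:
R(T, j) = -28 - 14*T (R(T, j) = (T + 2)*(-6 - 8) = (2 + T)*(-14) = -28 - 14*T)
-138*R(10, -8) + 465 = -138*(-28 - 14*10) + 465 = -138*(-28 - 140) + 465 = -138*(-168) + 465 = 23184 + 465 = 23649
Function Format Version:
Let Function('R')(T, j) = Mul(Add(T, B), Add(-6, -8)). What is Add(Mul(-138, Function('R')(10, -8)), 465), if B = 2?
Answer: 23649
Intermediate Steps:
Function('R')(T, j) = Add(-28, Mul(-14, T)) (Function('R')(T, j) = Mul(Add(T, 2), Add(-6, -8)) = Mul(Add(2, T), -14) = Add(-28, Mul(-14, T)))
Add(Mul(-138, Function('R')(10, -8)), 465) = Add(Mul(-138, Add(-28, Mul(-14, 10))), 465) = Add(Mul(-138, Add(-28, -140)), 465) = Add(Mul(-138, -168), 465) = Add(23184, 465) = 23649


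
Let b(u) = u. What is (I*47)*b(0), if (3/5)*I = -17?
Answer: 0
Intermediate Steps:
I = -85/3 (I = (5/3)*(-17) = -85/3 ≈ -28.333)
(I*47)*b(0) = -85/3*47*0 = -3995/3*0 = 0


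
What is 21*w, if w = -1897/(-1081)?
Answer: 39837/1081 ≈ 36.852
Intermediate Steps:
w = 1897/1081 (w = -1897*(-1/1081) = 1897/1081 ≈ 1.7549)
21*w = 21*(1897/1081) = 39837/1081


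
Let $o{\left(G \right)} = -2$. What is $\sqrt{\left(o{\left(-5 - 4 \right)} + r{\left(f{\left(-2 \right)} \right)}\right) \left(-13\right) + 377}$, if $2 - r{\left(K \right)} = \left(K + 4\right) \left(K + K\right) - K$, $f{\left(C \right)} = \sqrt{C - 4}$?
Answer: $\sqrt{221 + 91 i \sqrt{6}} \approx 16.354 + 6.8151 i$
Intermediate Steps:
$f{\left(C \right)} = \sqrt{-4 + C}$
$r{\left(K \right)} = 2 + K - 2 K \left(4 + K\right)$ ($r{\left(K \right)} = 2 - \left(\left(K + 4\right) \left(K + K\right) - K\right) = 2 - \left(\left(4 + K\right) 2 K - K\right) = 2 - \left(2 K \left(4 + K\right) - K\right) = 2 - \left(- K + 2 K \left(4 + K\right)\right) = 2 + K - 2 K \left(4 + K\right)$)
$\sqrt{\left(o{\left(-5 - 4 \right)} + r{\left(f{\left(-2 \right)} \right)}\right) \left(-13\right) + 377} = \sqrt{\left(-2 - \left(-2 - 12 + 7 \sqrt{-4 - 2}\right)\right) \left(-13\right) + 377} = \sqrt{\left(-2 - \left(-2 - 12 + 7 i \sqrt{6}\right)\right) \left(-13\right) + 377} = \sqrt{\left(-2 - \left(-14 + 7 i \sqrt{6}\right)\right) \left(-13\right) + 377} = \sqrt{\left(-2 + \left(2 - 7 i \sqrt{6} + 12\right)\right) \left(-13\right) + 377} = \sqrt{\left(-2 + \left(14 - 7 i \sqrt{6}\right)\right) \left(-13\right) + 377} = \sqrt{\left(12 - 7 i \sqrt{6}\right) \left(-13\right) + 377} = \sqrt{\left(-156 + 91 i \sqrt{6}\right) + 377} = \sqrt{221 + 91 i \sqrt{6}}$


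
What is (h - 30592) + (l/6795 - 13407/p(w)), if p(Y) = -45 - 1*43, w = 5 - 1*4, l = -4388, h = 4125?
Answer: -15735492899/597960 ≈ -26315.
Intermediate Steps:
w = 1 (w = 5 - 4 = 1)
p(Y) = -88 (p(Y) = -45 - 43 = -88)
(h - 30592) + (l/6795 - 13407/p(w)) = (4125 - 30592) + (-4388/6795 - 13407/(-88)) = -26467 + (-4388*1/6795 - 13407*(-1/88)) = -26467 + (-4388/6795 + 13407/88) = -26467 + 90714421/597960 = -15735492899/597960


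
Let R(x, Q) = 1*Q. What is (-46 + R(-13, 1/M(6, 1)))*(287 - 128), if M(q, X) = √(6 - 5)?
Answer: -7155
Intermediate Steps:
M(q, X) = 1 (M(q, X) = √1 = 1)
R(x, Q) = Q
(-46 + R(-13, 1/M(6, 1)))*(287 - 128) = (-46 + 1/1)*(287 - 128) = (-46 + 1)*159 = -45*159 = -7155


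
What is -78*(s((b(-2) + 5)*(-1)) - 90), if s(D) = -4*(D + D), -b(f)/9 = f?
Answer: -7332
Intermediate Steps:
b(f) = -9*f
s(D) = -8*D
-78*(s((b(-2) + 5)*(-1)) - 90) = -78*(-8*(-9*(-2) + 5)*(-1) - 90) = -78*(-8*(18 + 5)*(-1) - 90) = -78*(-184*(-1) - 90) = -78*(-8*(-23) - 90) = -78*(184 - 90) = -78*94 = -7332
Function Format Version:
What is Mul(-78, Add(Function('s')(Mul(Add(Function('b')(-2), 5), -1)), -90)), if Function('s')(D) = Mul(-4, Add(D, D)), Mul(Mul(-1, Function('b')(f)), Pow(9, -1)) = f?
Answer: -7332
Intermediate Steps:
Function('b')(f) = Mul(-9, f)
Function('s')(D) = Mul(-8, D) (Function('s')(D) = Mul(-4, Mul(2, D)) = Mul(-8, D))
Mul(-78, Add(Function('s')(Mul(Add(Function('b')(-2), 5), -1)), -90)) = Mul(-78, Add(Mul(-8, Mul(Add(Mul(-9, -2), 5), -1)), -90)) = Mul(-78, Add(Mul(-8, Mul(Add(18, 5), -1)), -90)) = Mul(-78, Add(Mul(-8, Mul(23, -1)), -90)) = Mul(-78, Add(Mul(-8, -23), -90)) = Mul(-78, Add(184, -90)) = Mul(-78, 94) = -7332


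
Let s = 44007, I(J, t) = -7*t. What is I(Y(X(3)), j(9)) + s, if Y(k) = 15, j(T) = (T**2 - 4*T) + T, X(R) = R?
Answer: 43629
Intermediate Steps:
j(T) = T**2 - 3*T
I(Y(X(3)), j(9)) + s = -63*(-3 + 9) + 44007 = -63*6 + 44007 = -7*54 + 44007 = -378 + 44007 = 43629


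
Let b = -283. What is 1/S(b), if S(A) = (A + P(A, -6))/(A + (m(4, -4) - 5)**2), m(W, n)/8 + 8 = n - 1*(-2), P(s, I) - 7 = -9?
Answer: -2314/95 ≈ -24.358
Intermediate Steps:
P(s, I) = -2 (P(s, I) = 7 - 9 = -2)
m(W, n) = -48 + 8*n (m(W, n) = -64 + 8*(n - 1*(-2)) = -64 + 8*(n + 2) = -64 + 8*(2 + n) = -64 + (16 + 8*n) = -48 + 8*n)
S(A) = (-2 + A)/(7225 + A) (S(A) = (A - 2)/(A + ((-48 + 8*(-4)) - 5)**2) = (-2 + A)/(A + ((-48 - 32) - 5)**2) = (-2 + A)/(A + (-80 - 5)**2) = (-2 + A)/(A + (-85)**2) = (-2 + A)/(A + 7225) = (-2 + A)/(7225 + A))
1/S(b) = 1/((-2 - 283)/(7225 - 283)) = 1/(-285/6942) = 1/((1/6942)*(-285)) = 1/(-95/2314) = -2314/95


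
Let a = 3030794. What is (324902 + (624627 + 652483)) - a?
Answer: -1428782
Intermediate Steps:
(324902 + (624627 + 652483)) - a = (324902 + (624627 + 652483)) - 1*3030794 = (324902 + 1277110) - 3030794 = 1602012 - 3030794 = -1428782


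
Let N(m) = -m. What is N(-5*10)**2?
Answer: 2500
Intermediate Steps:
N(-5*10)**2 = (-(-5)*10)**2 = (-1*(-50))**2 = 50**2 = 2500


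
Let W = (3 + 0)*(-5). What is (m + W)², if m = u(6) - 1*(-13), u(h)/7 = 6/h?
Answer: 25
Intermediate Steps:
u(h) = 42/h (u(h) = 7*(6/h) = 42/h)
m = 20 (m = 42/6 - 1*(-13) = 42*(⅙) + 13 = 7 + 13 = 20)
W = -15 (W = 3*(-5) = -15)
(m + W)² = (20 - 15)² = 5² = 25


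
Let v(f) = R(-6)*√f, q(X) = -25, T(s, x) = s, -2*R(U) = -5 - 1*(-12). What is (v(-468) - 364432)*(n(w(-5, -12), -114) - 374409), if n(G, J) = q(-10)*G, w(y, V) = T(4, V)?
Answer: 136483063888 + 7864689*I*√13 ≈ 1.3648e+11 + 2.8357e+7*I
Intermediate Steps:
R(U) = -7/2 (R(U) = -(-5 - 1*(-12))/2 = -(-5 + 12)/2 = -½*7 = -7/2)
w(y, V) = 4
v(f) = -7*√f/2
n(G, J) = -25*G
(v(-468) - 364432)*(n(w(-5, -12), -114) - 374409) = (-21*I*√13 - 364432)*(-25*4 - 374409) = (-21*I*√13 - 364432)*(-100 - 374409) = (-21*I*√13 - 364432)*(-374509) = (-364432 - 21*I*√13)*(-374509) = 136483063888 + 7864689*I*√13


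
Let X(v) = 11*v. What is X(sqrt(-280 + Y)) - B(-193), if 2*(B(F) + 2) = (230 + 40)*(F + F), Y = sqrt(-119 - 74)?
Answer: 52112 + 11*sqrt(-280 + I*sqrt(193)) ≈ 52117.0 + 184.12*I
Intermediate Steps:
Y = I*sqrt(193) (Y = sqrt(-193) = I*sqrt(193) ≈ 13.892*I)
B(F) = -2 + 270*F (B(F) = -2 + ((230 + 40)*(F + F))/2 = -2 + (270*(2*F))/2 = -2 + (540*F)/2 = -2 + 270*F)
X(sqrt(-280 + Y)) - B(-193) = 11*sqrt(-280 + I*sqrt(193)) - (-2 + 270*(-193)) = 11*sqrt(-280 + I*sqrt(193)) - (-2 - 52110) = 11*sqrt(-280 + I*sqrt(193)) - 1*(-52112) = 11*sqrt(-280 + I*sqrt(193)) + 52112 = 52112 + 11*sqrt(-280 + I*sqrt(193))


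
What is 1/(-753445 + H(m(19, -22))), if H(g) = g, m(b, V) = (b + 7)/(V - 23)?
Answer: -45/33905051 ≈ -1.3272e-6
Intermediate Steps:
m(b, V) = (7 + b)/(-23 + V)
1/(-753445 + H(m(19, -22))) = 1/(-753445 + (7 + 19)/(-23 - 22)) = 1/(-753445 + 26/(-45)) = 1/(-753445 - 1/45*26) = 1/(-753445 - 26/45) = 1/(-33905051/45) = -45/33905051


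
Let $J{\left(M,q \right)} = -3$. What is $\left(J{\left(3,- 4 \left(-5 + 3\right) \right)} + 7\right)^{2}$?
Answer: $16$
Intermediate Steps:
$\left(J{\left(3,- 4 \left(-5 + 3\right) \right)} + 7\right)^{2} = \left(-3 + 7\right)^{2} = 4^{2} = 16$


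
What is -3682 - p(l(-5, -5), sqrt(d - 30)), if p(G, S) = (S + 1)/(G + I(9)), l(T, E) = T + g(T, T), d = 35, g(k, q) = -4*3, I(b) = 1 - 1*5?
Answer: -77321/21 + sqrt(5)/21 ≈ -3681.8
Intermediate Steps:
I(b) = -4 (I(b) = 1 - 5 = -4)
g(k, q) = -12
l(T, E) = -12 + T (l(T, E) = T - 12 = -12 + T)
p(G, S) = (1 + S)/(-4 + G) (p(G, S) = (S + 1)/(G - 4) = (1 + S)/(-4 + G))
-3682 - p(l(-5, -5), sqrt(d - 30)) = -3682 - (1 + sqrt(35 - 30))/(-4 + (-12 - 5)) = -3682 - (1 + sqrt(5))/(-4 - 17) = -3682 - (1 + sqrt(5))/(-21) = -3682 - (-1)*(1 + sqrt(5))/21 = -3682 - (-1/21 - sqrt(5)/21) = -3682 + (1/21 + sqrt(5)/21) = -77321/21 + sqrt(5)/21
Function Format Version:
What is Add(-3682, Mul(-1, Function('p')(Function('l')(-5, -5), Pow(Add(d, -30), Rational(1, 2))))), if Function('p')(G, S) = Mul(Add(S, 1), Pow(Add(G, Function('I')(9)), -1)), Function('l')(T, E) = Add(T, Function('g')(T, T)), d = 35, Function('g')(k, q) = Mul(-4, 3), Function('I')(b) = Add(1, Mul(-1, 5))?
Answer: Add(Rational(-77321, 21), Mul(Rational(1, 21), Pow(5, Rational(1, 2)))) ≈ -3681.8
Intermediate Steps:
Function('I')(b) = -4 (Function('I')(b) = Add(1, -5) = -4)
Function('g')(k, q) = -12
Function('l')(T, E) = Add(-12, T) (Function('l')(T, E) = Add(T, -12) = Add(-12, T))
Function('p')(G, S) = Mul(Pow(Add(-4, G), -1), Add(1, S)) (Function('p')(G, S) = Mul(Add(S, 1), Pow(Add(G, -4), -1)) = Mul(Add(1, S), Pow(Add(-4, G), -1)) = Mul(Pow(Add(-4, G), -1), Add(1, S)))
Add(-3682, Mul(-1, Function('p')(Function('l')(-5, -5), Pow(Add(d, -30), Rational(1, 2))))) = Add(-3682, Mul(-1, Mul(Pow(Add(-4, Add(-12, -5)), -1), Add(1, Pow(Add(35, -30), Rational(1, 2)))))) = Add(-3682, Mul(-1, Mul(Pow(Add(-4, -17), -1), Add(1, Pow(5, Rational(1, 2)))))) = Add(-3682, Mul(-1, Mul(Pow(-21, -1), Add(1, Pow(5, Rational(1, 2)))))) = Add(-3682, Mul(-1, Mul(Rational(-1, 21), Add(1, Pow(5, Rational(1, 2)))))) = Add(-3682, Mul(-1, Add(Rational(-1, 21), Mul(Rational(-1, 21), Pow(5, Rational(1, 2)))))) = Add(-3682, Add(Rational(1, 21), Mul(Rational(1, 21), Pow(5, Rational(1, 2))))) = Add(Rational(-77321, 21), Mul(Rational(1, 21), Pow(5, Rational(1, 2))))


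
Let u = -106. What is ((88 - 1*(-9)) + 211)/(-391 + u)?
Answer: -44/71 ≈ -0.61972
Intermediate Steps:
((88 - 1*(-9)) + 211)/(-391 + u) = ((88 - 1*(-9)) + 211)/(-391 - 106) = ((88 + 9) + 211)/(-497) = (97 + 211)*(-1/497) = 308*(-1/497) = -44/71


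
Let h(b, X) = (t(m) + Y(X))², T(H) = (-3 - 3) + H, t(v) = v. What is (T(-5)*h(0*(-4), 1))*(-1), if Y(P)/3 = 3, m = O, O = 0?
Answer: 891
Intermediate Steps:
m = 0
Y(P) = 9 (Y(P) = 3*3 = 9)
T(H) = -6 + H
h(b, X) = 81 (h(b, X) = (0 + 9)² = 9² = 81)
(T(-5)*h(0*(-4), 1))*(-1) = ((-6 - 5)*81)*(-1) = -11*81*(-1) = -891*(-1) = 891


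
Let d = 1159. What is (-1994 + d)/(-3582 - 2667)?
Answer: 835/6249 ≈ 0.13362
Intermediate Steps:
(-1994 + d)/(-3582 - 2667) = (-1994 + 1159)/(-3582 - 2667) = -835/(-6249) = -835*(-1/6249) = 835/6249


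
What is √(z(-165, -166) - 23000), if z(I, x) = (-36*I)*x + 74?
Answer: I*√1008966 ≈ 1004.5*I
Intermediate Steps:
z(I, x) = 74 - 36*I*x (z(I, x) = -36*I*x + 74 = 74 - 36*I*x)
√(z(-165, -166) - 23000) = √((74 - 36*(-165)*(-166)) - 23000) = √((74 - 986040) - 23000) = √(-985966 - 23000) = √(-1008966) = I*√1008966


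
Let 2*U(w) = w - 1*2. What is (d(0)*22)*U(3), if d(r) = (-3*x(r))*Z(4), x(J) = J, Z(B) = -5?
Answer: 0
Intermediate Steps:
U(w) = -1 + w/2 (U(w) = (w - 1*2)/2 = (w - 2)/2 = (-2 + w)/2 = -1 + w/2)
d(r) = 15*r (d(r) = -3*r*(-5) = 15*r)
(d(0)*22)*U(3) = ((15*0)*22)*(-1 + (1/2)*3) = (0*22)*(-1 + 3/2) = 0*(1/2) = 0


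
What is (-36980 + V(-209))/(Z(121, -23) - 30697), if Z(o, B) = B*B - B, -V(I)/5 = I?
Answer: 7187/6029 ≈ 1.1921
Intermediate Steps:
V(I) = -5*I
Z(o, B) = B² - B
(-36980 + V(-209))/(Z(121, -23) - 30697) = (-36980 - 5*(-209))/(-23*(-1 - 23) - 30697) = (-36980 + 1045)/(-23*(-24) - 30697) = -35935/(552 - 30697) = -35935/(-30145) = -35935*(-1/30145) = 7187/6029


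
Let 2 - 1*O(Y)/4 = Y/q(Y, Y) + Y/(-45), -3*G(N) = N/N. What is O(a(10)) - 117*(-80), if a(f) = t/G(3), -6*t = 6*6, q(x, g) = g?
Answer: 46828/5 ≈ 9365.6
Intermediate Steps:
G(N) = -1/3 (G(N) = -N/(3*N) = -1/3*1 = -1/3)
t = -6 ≈ -6.0000
a(f) = 18 (a(f) = -6/(-1/3) = -6*(-3) = 18)
O(Y) = 4 + 4*Y/45 (O(Y) = 8 - 4*(Y/Y + Y/(-45)) = 8 - 4*(1 + Y*(-1/45)) = 8 - 4*(1 - Y/45) = 8 + (-4 + 4*Y/45) = 4 + 4*Y/45)
O(a(10)) - 117*(-80) = (4 + (4/45)*18) - 117*(-80) = (4 + 8/5) - 1*(-9360) = 28/5 + 9360 = 46828/5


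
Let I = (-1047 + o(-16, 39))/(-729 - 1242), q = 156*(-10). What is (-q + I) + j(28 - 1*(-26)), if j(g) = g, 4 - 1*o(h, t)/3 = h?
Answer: 1060727/657 ≈ 1614.5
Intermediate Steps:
o(h, t) = 12 - 3*h
q = -1560
I = 329/657 (I = (-1047 + (12 - 3*(-16)))/(-729 - 1242) = (-1047 + (12 + 48))/(-1971) = (-1047 + 60)*(-1/1971) = -987*(-1/1971) = 329/657 ≈ 0.50076)
(-q + I) + j(28 - 1*(-26)) = (-1*(-1560) + 329/657) + (28 - 1*(-26)) = (1560 + 329/657) + (28 + 26) = 1025249/657 + 54 = 1060727/657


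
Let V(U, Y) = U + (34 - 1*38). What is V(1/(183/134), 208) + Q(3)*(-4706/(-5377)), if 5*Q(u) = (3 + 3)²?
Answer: 14925898/4919955 ≈ 3.0337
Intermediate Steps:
Q(u) = 36/5 (Q(u) = (3 + 3)²/5 = (⅕)*6² = (⅕)*36 = 36/5)
V(U, Y) = -4 + U (V(U, Y) = U + (34 - 38) = U - 4 = -4 + U)
V(1/(183/134), 208) + Q(3)*(-4706/(-5377)) = (-4 + 1/(183/134)) + 36*(-4706/(-5377))/5 = (-4 + 1/(183*(1/134))) + 36*(-4706*(-1/5377))/5 = (-4 + 1/(183/134)) + (36/5)*(4706/5377) = (-4 + 134/183) + 169416/26885 = -598/183 + 169416/26885 = 14925898/4919955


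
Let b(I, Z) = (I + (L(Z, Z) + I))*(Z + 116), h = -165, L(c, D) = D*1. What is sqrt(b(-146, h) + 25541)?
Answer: 3*sqrt(5326) ≈ 218.94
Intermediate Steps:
L(c, D) = D
b(I, Z) = (116 + Z)*(Z + 2*I) (b(I, Z) = (I + (Z + I))*(Z + 116) = (I + (I + Z))*(116 + Z) = (Z + 2*I)*(116 + Z) = (116 + Z)*(Z + 2*I))
sqrt(b(-146, h) + 25541) = sqrt(((-165)**2 + 116*(-165) + 232*(-146) + 2*(-146)*(-165)) + 25541) = sqrt((27225 - 19140 - 33872 + 48180) + 25541) = sqrt(22393 + 25541) = sqrt(47934) = 3*sqrt(5326)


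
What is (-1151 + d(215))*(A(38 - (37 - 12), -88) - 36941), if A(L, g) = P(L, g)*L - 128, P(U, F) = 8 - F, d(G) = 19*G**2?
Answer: -31419458804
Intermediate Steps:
A(L, g) = -128 + L*(8 - g) (A(L, g) = (8 - g)*L - 128 = L*(8 - g) - 128 = -128 + L*(8 - g))
(-1151 + d(215))*(A(38 - (37 - 12), -88) - 36941) = (-1151 + 19*215**2)*((-128 - (38 - (37 - 12))*(-8 - 88)) - 36941) = (-1151 + 19*46225)*((-128 - 1*(38 - 1*25)*(-96)) - 36941) = (-1151 + 878275)*((-128 - 1*(38 - 25)*(-96)) - 36941) = 877124*((-128 - 1*13*(-96)) - 36941) = 877124*((-128 + 1248) - 36941) = 877124*(1120 - 36941) = 877124*(-35821) = -31419458804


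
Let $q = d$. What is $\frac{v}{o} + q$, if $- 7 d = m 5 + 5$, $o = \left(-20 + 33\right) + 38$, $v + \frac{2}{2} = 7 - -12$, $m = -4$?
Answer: $\frac{297}{119} \approx 2.4958$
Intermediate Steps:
$v = 18$ ($v = -1 + \left(7 - -12\right) = -1 + \left(7 + 12\right) = -1 + 19 = 18$)
$o = 51$ ($o = 13 + 38 = 51$)
$d = \frac{15}{7}$ ($d = - \frac{\left(-4\right) 5 + 5}{7} = - \frac{-20 + 5}{7} = \left(- \frac{1}{7}\right) \left(-15\right) = \frac{15}{7} \approx 2.1429$)
$q = \frac{15}{7} \approx 2.1429$
$\frac{v}{o} + q = \frac{1}{51} \cdot 18 + \frac{15}{7} = \frac{6}{17} + \frac{15}{7} = \frac{297}{119}$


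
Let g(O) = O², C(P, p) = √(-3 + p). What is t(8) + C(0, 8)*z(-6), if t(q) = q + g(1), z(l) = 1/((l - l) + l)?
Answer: 9 - √5/6 ≈ 8.6273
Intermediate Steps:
z(l) = 1/l (z(l) = 1/(0 + l) = 1/l)
t(q) = 1 + q (t(q) = q + 1² = q + 1 = 1 + q)
t(8) + C(0, 8)*z(-6) = (1 + 8) + √(-3 + 8)/(-6) = 9 + √5*(-⅙) = 9 - √5/6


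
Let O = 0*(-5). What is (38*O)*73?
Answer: 0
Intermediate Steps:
O = 0
(38*O)*73 = (38*0)*73 = 0*73 = 0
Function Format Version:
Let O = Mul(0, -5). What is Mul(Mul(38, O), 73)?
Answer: 0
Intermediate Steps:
O = 0
Mul(Mul(38, O), 73) = Mul(Mul(38, 0), 73) = Mul(0, 73) = 0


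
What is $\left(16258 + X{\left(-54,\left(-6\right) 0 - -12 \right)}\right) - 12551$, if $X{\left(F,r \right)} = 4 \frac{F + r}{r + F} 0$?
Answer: $3707$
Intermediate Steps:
$X{\left(F,r \right)} = 0$ ($X{\left(F,r \right)} = 4 \frac{F + r}{F + r} 0 = 4 \cdot 1 \cdot 0 = 4 \cdot 0 = 0$)
$\left(16258 + X{\left(-54,\left(-6\right) 0 - -12 \right)}\right) - 12551 = \left(16258 + 0\right) - 12551 = 16258 - 12551 = 3707$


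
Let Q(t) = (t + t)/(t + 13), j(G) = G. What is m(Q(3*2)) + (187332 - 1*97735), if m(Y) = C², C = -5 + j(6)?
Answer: 89598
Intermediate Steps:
Q(t) = 2*t/(13 + t) (Q(t) = (2*t)/(13 + t) = 2*t/(13 + t))
C = 1 (C = -5 + 6 = 1)
m(Y) = 1 (m(Y) = 1² = 1)
m(Q(3*2)) + (187332 - 1*97735) = 1 + (187332 - 1*97735) = 1 + (187332 - 97735) = 1 + 89597 = 89598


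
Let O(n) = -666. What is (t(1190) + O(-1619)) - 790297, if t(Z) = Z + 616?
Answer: -789157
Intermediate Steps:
t(Z) = 616 + Z
(t(1190) + O(-1619)) - 790297 = ((616 + 1190) - 666) - 790297 = (1806 - 666) - 790297 = 1140 - 790297 = -789157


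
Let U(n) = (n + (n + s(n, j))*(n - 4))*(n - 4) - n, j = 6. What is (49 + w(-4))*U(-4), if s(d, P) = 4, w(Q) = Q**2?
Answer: 2340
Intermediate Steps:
U(n) = -n + (-4 + n)*(n + (-4 + n)*(4 + n)) (U(n) = (n + (n + 4)*(n - 4))*(n - 4) - n = (n + (4 + n)*(-4 + n))*(-4 + n) - n = (n + (-4 + n)*(4 + n))*(-4 + n) - n = (-4 + n)*(n + (-4 + n)*(4 + n)) - n = -n + (-4 + n)*(n + (-4 + n)*(4 + n)))
(49 + w(-4))*U(-4) = (49 + (-4)**2)*(64 + (-4)**3 - 21*(-4) - 3*(-4)**2) = (49 + 16)*(64 - 64 + 84 - 3*16) = 65*(64 - 64 + 84 - 48) = 65*36 = 2340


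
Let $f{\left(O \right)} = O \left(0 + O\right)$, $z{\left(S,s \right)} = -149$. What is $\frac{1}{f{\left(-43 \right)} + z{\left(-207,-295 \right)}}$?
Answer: $\frac{1}{1700} \approx 0.00058824$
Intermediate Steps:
$f{\left(O \right)} = O^{2}$ ($f{\left(O \right)} = O O = O^{2}$)
$\frac{1}{f{\left(-43 \right)} + z{\left(-207,-295 \right)}} = \frac{1}{\left(-43\right)^{2} - 149} = \frac{1}{1849 - 149} = \frac{1}{1700}$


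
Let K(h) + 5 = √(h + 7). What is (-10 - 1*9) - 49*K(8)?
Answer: 226 - 49*√15 ≈ 36.224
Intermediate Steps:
K(h) = -5 + √(7 + h) (K(h) = -5 + √(h + 7) = -5 + √(7 + h))
(-10 - 1*9) - 49*K(8) = (-10 - 1*9) - 49*(-5 + √(7 + 8)) = (-10 - 9) - 49*(-5 + √15) = -19 + (245 - 49*√15) = 226 - 49*√15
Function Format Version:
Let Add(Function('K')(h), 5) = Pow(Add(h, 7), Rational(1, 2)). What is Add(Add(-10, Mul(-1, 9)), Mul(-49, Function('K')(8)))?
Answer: Add(226, Mul(-49, Pow(15, Rational(1, 2)))) ≈ 36.224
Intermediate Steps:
Function('K')(h) = Add(-5, Pow(Add(7, h), Rational(1, 2))) (Function('K')(h) = Add(-5, Pow(Add(h, 7), Rational(1, 2))) = Add(-5, Pow(Add(7, h), Rational(1, 2))))
Add(Add(-10, Mul(-1, 9)), Mul(-49, Function('K')(8))) = Add(Add(-10, Mul(-1, 9)), Mul(-49, Add(-5, Pow(Add(7, 8), Rational(1, 2))))) = Add(Add(-10, -9), Mul(-49, Add(-5, Pow(15, Rational(1, 2))))) = Add(-19, Add(245, Mul(-49, Pow(15, Rational(1, 2))))) = Add(226, Mul(-49, Pow(15, Rational(1, 2))))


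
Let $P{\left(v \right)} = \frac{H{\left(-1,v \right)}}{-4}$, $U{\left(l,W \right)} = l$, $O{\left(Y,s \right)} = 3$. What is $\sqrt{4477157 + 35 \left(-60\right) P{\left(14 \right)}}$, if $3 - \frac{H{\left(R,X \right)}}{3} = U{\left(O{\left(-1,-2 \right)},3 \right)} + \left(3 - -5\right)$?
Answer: $\sqrt{4464557} \approx 2112.9$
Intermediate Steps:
$H{\left(R,X \right)} = -24$ ($H{\left(R,X \right)} = 9 - 3 \left(3 + \left(3 - -5\right)\right) = 9 - 3 \left(3 + \left(3 + 5\right)\right) = 9 - 3 \left(3 + 8\right) = 9 - 33 = -24$)
$P{\left(v \right)} = 6$ ($P{\left(v \right)} = - \frac{24}{-4} = \left(-24\right) \left(- \frac{1}{4}\right) = 6$)
$\sqrt{4477157 + 35 \left(-60\right) P{\left(14 \right)}} = \sqrt{4477157 + 35 \left(-60\right) 6} = \sqrt{4477157 - 12600} = \sqrt{4464557}$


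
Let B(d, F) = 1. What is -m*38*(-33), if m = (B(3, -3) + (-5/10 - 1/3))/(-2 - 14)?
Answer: -209/16 ≈ -13.063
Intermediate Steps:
m = -1/96 (m = (1 + (-5/10 - 1/3))/(-2 - 14) = (1 + (-5*⅒ - 1*⅓))/(-16) = (1 + (-½ - ⅓))*(-1/16) = (1 - ⅚)*(-1/16) = (⅙)*(-1/16) = -1/96 ≈ -0.010417)
-m*38*(-33) = -(-1/96*38)*(-33) = -(-19)*(-33)/48 = -1*209/16 = -209/16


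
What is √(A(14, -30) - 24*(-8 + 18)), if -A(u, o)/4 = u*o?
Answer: 12*√10 ≈ 37.947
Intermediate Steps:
A(u, o) = -4*o*u (A(u, o) = -4*u*o = -4*o*u)
√(A(14, -30) - 24*(-8 + 18)) = √(-4*(-30)*14 - 24*(-8 + 18)) = √(1680 - 24*10) = √(1680 - 240) = √1440 = 12*√10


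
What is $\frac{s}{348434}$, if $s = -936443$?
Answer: $- \frac{936443}{348434} \approx -2.6876$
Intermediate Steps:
$\frac{s}{348434} = - \frac{936443}{348434}$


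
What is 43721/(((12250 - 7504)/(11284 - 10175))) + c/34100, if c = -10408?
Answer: 413335822133/40459650 ≈ 10216.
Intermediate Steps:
43721/(((12250 - 7504)/(11284 - 10175))) + c/34100 = 43721/(((12250 - 7504)/(11284 - 10175))) - 10408/34100 = 43721/((4746/1109)) - 10408*1/34100 = 43721/((4746*(1/1109))) - 2602/8525 = 43721/(4746/1109) - 2602/8525 = 43721*(1109/4746) - 2602/8525 = 48486589/4746 - 2602/8525 = 413335822133/40459650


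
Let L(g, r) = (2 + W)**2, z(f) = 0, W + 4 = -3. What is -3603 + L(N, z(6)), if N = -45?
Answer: -3578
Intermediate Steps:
W = -7 (W = -4 - 3 = -7)
L(g, r) = 25 (L(g, r) = (2 - 7)**2 = (-5)**2 = 25)
-3603 + L(N, z(6)) = -3603 + 25 = -3578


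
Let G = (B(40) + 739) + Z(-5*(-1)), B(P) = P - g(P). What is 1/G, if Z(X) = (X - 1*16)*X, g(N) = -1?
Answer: 1/725 ≈ 0.0013793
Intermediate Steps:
B(P) = 1 + P (B(P) = P - 1*(-1) = P + 1 = 1 + P)
Z(X) = X*(-16 + X) (Z(X) = (X - 16)*X = (-16 + X)*X = X*(-16 + X))
G = 725 (G = ((1 + 40) + 739) + (-5*(-1))*(-16 - 5*(-1)) = (41 + 739) + 5*(-16 + 5) = 780 + 5*(-11) = 780 - 55 = 725)
1/G = 1/725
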